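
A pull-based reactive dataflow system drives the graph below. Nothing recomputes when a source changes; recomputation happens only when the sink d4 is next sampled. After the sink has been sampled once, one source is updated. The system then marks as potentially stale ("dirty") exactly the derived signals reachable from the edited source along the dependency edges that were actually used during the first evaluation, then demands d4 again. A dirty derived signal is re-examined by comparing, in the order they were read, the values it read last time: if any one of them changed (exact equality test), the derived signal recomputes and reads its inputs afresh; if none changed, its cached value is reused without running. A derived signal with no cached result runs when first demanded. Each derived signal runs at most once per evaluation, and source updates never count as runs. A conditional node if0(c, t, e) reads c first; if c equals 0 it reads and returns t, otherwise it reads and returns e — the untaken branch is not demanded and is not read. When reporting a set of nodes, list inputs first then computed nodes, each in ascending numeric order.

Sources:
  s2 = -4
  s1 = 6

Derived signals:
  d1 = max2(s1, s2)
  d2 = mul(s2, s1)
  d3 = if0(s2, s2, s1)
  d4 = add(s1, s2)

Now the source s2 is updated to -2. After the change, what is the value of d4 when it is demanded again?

First evaluation (everything demanded from the output):
  d4 = add(6, -4) = 2

Propagation after the edit:
  d4: runs — s2 -4->-2; result 4.

New value of d4: 4.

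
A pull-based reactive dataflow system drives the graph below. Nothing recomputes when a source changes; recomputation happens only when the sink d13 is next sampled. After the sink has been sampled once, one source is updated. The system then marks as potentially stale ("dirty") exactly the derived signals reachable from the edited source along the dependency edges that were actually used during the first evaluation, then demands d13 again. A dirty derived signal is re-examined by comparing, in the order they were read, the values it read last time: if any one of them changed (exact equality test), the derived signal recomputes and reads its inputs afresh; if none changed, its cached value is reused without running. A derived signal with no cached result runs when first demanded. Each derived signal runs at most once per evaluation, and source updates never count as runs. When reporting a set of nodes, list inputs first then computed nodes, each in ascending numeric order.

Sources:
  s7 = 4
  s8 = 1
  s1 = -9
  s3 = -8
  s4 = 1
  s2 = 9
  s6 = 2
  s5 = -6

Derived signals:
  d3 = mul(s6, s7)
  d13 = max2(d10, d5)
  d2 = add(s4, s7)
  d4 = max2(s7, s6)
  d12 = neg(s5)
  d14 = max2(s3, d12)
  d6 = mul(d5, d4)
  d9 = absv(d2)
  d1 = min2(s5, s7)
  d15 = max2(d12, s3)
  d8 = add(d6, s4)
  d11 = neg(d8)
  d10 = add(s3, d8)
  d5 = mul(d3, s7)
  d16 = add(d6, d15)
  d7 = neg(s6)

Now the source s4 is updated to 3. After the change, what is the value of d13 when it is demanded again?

New value of d13: 123.

First evaluation (everything demanded from the output):
  d3 = mul(2, 4) = 8
  d4 = max2(4, 2) = 4
  d5 = mul(8, 4) = 32
  d6 = mul(32, 4) = 128
  d8 = add(128, 1) = 129
  d10 = add(-8, 129) = 121
  d13 = max2(121, 32) = 121

Propagation after the edit:
  d8: runs — s4 1->3; result 131.
  d10: runs — d8 129->131; result 123.
  d13: runs — d10 121->123; result 123.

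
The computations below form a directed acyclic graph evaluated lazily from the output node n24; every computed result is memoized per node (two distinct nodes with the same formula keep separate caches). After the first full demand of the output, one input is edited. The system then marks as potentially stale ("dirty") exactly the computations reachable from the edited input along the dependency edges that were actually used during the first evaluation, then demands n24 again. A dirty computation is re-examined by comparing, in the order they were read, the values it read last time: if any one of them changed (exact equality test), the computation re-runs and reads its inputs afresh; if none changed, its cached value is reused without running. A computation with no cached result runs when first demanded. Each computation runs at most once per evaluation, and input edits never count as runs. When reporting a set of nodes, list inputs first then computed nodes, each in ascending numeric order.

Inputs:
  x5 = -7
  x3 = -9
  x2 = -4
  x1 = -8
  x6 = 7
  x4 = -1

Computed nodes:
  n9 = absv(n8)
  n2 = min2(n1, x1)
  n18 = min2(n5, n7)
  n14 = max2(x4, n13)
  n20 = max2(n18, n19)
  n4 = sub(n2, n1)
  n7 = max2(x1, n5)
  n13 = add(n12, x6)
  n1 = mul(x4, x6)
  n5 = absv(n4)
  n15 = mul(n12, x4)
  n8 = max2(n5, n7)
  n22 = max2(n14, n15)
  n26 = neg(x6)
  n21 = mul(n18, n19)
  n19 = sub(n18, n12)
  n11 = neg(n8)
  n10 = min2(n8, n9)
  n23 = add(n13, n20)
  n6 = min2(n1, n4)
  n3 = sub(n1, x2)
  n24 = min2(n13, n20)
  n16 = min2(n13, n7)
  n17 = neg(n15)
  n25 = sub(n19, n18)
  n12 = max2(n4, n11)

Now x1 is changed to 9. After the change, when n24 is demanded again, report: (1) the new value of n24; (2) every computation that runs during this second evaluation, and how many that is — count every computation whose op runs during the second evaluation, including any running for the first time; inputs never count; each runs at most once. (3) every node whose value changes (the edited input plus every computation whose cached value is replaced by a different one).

Demanding n24 again yields 0.
12 computations run: n2, n4, n5, n7, n8, n11, n12, n13, n18, n19, n20, n24.
The nodes whose values change: x1, n2, n4, n5, n7, n8, n11, n12, n13, n18, n19, n20, n24.

First demand of the output computes:
  n1 = mul(-1, 7) = -7
  n2 = min2(-7, -8) = -8
  n4 = sub(-8, -7) = -1
  n5 = absv(-1) = 1
  n7 = max2(-8, 1) = 1
  n8 = max2(1, 1) = 1
  n11 = neg(1) = -1
  n12 = max2(-1, -1) = -1
  n13 = add(-1, 7) = 6
  n18 = min2(1, 1) = 1
  n19 = sub(1, -1) = 2
  n20 = max2(1, 2) = 2
  n24 = min2(6, 2) = 2

After the edit, cleaning proceeds:
  n2: a read changed (x1 -8->9) — executes, giving -7.
  n4: a read changed (n2 -8->-7) — executes, giving 0.
  n5: a read changed (n4 -1->0) — executes, giving 0.
  n7: a read changed (x1 -8->9; n5 1->0) — executes, giving 9.
  n8: a read changed (n5 1->0; n7 1->9) — executes, giving 9.
  n11: a read changed (n8 1->9) — executes, giving -9.
  n12: a read changed (n4 -1->0; n11 -1->-9) — executes, giving 0.
  n13: a read changed (n12 -1->0) — executes, giving 7.
  n18: a read changed (n5 1->0; n7 1->9) — executes, giving 0.
  n19: a read changed (n18 1->0; n12 -1->0) — executes, giving 0.
  n20: a read changed (n18 1->0; n19 2->0) — executes, giving 0.
  n24: a read changed (n13 6->7; n20 2->0) — executes, giving 0.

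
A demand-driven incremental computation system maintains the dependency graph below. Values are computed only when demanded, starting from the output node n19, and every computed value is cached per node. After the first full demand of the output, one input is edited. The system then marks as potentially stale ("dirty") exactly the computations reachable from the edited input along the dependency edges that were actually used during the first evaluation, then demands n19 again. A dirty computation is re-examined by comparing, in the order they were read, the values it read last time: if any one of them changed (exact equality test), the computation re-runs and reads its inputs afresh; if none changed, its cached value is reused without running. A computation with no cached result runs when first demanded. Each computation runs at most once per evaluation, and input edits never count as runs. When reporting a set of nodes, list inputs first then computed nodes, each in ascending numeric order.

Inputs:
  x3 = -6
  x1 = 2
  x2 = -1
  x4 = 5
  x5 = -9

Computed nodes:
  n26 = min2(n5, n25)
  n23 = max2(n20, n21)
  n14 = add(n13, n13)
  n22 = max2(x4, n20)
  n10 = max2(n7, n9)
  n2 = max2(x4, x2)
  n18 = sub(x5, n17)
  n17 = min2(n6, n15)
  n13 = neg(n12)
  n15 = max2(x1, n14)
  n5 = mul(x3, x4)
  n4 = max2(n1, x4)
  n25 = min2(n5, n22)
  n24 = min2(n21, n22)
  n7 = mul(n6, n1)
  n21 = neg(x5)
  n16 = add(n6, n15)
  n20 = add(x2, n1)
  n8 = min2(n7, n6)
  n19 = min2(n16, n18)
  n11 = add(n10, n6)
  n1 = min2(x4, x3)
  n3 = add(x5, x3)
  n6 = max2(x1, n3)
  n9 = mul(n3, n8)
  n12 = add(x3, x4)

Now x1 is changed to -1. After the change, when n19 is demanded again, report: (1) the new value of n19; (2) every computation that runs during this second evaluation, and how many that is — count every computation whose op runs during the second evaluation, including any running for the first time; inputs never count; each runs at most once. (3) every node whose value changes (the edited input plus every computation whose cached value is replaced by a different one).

First evaluation (everything demanded from the output):
  n3 = add(-9, -6) = -15
  n6 = max2(2, -15) = 2
  n12 = add(-6, 5) = -1
  n13 = neg(-1) = 1
  n14 = add(1, 1) = 2
  n15 = max2(2, 2) = 2
  n16 = add(2, 2) = 4
  n17 = min2(2, 2) = 2
  n18 = sub(-9, 2) = -11
  n19 = min2(4, -11) = -11

Propagation after the edit:
  n6: runs — x1 2->-1; result -1.
  n15: runs — x1 2->-1; result 2 (same value as before).
  n16: runs — n6 2->-1; result 1.
  n17: runs — n6 2->-1; result -1.
  n18: runs — n17 2->-1; result -8.
  n19: runs — n16 4->1; n18 -11->-8; result -8.

New value of n19: -8.
Computations that run: n6, n15, n16, n17, n18, n19 — 6 in total.
Values that change: x1, n6, n16, n17, n18, n19.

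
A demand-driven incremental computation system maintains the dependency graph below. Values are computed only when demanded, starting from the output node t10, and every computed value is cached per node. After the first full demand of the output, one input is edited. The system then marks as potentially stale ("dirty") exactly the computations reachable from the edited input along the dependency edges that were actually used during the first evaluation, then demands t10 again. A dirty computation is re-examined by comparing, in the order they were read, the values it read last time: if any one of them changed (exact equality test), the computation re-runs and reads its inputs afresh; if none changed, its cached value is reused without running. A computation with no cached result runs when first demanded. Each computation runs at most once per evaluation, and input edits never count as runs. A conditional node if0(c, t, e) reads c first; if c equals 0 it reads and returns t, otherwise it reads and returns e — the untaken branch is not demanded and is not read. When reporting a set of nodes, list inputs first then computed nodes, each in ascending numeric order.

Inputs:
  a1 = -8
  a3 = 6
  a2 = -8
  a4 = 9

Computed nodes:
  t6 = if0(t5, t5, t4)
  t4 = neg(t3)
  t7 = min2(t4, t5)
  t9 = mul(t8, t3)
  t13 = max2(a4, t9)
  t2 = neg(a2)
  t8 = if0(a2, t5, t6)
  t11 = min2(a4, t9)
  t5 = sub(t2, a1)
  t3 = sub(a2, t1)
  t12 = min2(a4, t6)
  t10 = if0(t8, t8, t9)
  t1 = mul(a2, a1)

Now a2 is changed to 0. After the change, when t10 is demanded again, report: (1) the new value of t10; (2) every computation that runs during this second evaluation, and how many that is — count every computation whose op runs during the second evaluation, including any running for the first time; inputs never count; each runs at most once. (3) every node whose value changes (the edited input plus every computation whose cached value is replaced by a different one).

First evaluation (everything demanded from the output):
  t1 = mul(-8, -8) = 64
  t2 = neg(-8) = 8
  t3 = sub(-8, 64) = -72
  t4 = neg(-72) = 72
  t5 = sub(8, -8) = 16
  t6 = if0(t5=16 -> else branch t4) = 72
  t8 = if0(a2=-8 -> else branch t6) = 72
  t9 = mul(72, -72) = -5184
  t10 = if0(t8=72 -> else branch t9) = -5184

Propagation after the edit:
  t1: runs — a2 -8->0; result 0.
  t2: runs — a2 -8->0; result 0.
  t3: runs — a2 -8->0; t1 64->0; result 0.
  t4: marked dirty but never re-examined — demand shifted away from it.
  t5: runs — t2 8->0; result 8.
  t6: marked dirty but never re-examined — demand shifted away from it.
  t8: runs — a2 -8->0; result 8.
  t9: runs — t8 72->8; t3 -72->0; result 0.
  t10: runs — t8 72->8; t9 -5184->0; result 0.

Key observation: a condition flipped, so demand moved to the other branch — t4, t6 are never re-examined.

New value of t10: 0.
Computations that run: t1, t2, t3, t5, t8, t9, t10 — 7 in total.
Values that change: a2, t1, t2, t3, t5, t8, t9, t10.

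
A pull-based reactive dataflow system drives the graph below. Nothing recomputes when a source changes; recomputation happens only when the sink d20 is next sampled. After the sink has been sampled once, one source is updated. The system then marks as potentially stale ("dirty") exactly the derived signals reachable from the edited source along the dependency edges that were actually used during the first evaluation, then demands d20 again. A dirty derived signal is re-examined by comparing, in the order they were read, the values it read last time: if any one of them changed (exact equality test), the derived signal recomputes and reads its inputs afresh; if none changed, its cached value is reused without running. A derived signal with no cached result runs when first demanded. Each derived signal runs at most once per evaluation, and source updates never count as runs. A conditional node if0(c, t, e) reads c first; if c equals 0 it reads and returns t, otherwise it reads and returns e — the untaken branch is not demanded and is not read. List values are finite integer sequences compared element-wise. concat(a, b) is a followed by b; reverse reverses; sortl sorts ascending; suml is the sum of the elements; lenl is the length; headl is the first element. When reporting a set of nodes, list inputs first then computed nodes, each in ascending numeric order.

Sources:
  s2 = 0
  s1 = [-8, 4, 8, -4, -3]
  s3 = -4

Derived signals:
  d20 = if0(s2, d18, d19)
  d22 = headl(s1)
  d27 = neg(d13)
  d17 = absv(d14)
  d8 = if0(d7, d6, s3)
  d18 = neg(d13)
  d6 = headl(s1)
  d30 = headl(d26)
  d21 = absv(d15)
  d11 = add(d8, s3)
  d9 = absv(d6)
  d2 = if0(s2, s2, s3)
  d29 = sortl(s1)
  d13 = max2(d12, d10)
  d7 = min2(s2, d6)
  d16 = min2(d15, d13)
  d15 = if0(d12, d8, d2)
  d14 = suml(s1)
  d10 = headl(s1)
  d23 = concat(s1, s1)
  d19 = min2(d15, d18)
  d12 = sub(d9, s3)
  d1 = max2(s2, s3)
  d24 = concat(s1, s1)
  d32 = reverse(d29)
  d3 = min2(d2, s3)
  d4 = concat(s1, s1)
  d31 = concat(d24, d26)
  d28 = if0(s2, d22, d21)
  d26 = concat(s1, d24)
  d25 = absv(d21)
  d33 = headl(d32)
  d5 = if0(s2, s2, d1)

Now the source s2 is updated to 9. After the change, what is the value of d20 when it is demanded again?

New value of d20: -12.
Key observation: a condition flipped, so demand reaches new nodes — d2, d15, d19 run for the first time.

First evaluation (everything demanded from the output):
  d6 = headl([-8, 4, 8, -4, -3]) = -8
  d9 = absv(-8) = 8
  d10 = headl([-8, 4, 8, -4, -3]) = -8
  d12 = sub(8, -4) = 12
  d13 = max2(12, -8) = 12
  d18 = neg(12) = -12
  d20 = if0(s2=0 -> then branch d18) = -12

Propagation after the edit:
  d2: demanded for the first time — runs, produces -4.
  d15: demanded for the first time — runs, produces -4.
  d19: demanded for the first time — runs, produces -12.
  d20: runs — s2 0->9; result -12 (same value as before).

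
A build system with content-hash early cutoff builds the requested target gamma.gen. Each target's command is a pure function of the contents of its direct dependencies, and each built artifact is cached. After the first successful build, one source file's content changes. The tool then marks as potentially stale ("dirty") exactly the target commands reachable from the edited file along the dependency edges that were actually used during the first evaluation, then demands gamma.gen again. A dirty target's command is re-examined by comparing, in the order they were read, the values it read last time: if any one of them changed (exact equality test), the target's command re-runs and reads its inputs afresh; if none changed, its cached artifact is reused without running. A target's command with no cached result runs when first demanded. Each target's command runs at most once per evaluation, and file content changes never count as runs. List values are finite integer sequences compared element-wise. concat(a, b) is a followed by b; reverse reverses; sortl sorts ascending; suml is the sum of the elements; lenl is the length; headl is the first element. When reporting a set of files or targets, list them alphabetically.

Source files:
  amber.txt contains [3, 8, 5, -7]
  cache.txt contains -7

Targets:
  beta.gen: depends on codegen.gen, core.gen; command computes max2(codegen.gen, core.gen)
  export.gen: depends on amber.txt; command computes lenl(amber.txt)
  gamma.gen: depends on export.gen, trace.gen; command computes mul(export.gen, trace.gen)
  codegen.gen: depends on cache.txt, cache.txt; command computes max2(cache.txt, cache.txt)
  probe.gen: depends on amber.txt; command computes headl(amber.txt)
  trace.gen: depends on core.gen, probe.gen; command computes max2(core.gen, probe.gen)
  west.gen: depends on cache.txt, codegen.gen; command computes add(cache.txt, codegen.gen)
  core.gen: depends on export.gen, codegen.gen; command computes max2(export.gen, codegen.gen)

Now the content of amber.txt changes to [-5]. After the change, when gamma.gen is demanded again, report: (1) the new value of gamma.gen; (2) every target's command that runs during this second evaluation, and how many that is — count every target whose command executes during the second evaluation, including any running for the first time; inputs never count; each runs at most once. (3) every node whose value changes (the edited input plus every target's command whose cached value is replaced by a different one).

New value of gamma.gen: 1.
Target commands that run: core.gen, export.gen, gamma.gen, probe.gen, trace.gen — 5 in total.
Values that change: amber.txt, core.gen, export.gen, gamma.gen, probe.gen, trace.gen.

First evaluation (everything demanded from the output):
  codegen.gen = max2(-7, -7) = -7
  export.gen = lenl([3, 8, 5, -7]) = 4
  core.gen = max2(4, -7) = 4
  probe.gen = headl([3, 8, 5, -7]) = 3
  trace.gen = max2(4, 3) = 4
  gamma.gen = mul(4, 4) = 16

Propagation after the edit:
  export.gen: runs — amber.txt [3, 8, 5, -7]->[-5]; result 1.
  core.gen: runs — export.gen 4->1; result 1.
  probe.gen: runs — amber.txt [3, 8, 5, -7]->[-5]; result -5.
  trace.gen: runs — core.gen 4->1; probe.gen 3->-5; result 1.
  gamma.gen: runs — export.gen 4->1; trace.gen 4->1; result 1.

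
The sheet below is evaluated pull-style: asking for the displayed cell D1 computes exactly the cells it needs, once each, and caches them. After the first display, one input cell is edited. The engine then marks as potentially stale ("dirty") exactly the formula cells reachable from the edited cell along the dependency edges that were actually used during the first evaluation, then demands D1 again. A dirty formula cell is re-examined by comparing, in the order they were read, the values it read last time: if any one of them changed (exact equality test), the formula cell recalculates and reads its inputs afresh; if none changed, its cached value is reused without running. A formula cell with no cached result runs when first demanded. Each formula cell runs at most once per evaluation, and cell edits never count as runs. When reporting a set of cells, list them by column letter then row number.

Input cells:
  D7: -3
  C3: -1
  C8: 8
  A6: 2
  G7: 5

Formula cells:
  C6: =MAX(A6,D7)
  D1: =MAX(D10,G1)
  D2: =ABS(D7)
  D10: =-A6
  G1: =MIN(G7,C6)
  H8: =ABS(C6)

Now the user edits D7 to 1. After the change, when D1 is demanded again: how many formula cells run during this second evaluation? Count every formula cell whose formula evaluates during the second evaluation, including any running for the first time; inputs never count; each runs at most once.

First demand of the output computes:
  C6 = MAX(2, -3) = 2
  D10 = -(2) = -2
  G1 = MIN(5, 2) = 2
  D1 = MAX(-2, 2) = 2

After the edit, cleaning proceeds:
  C6: a read changed (D7 -3->1) — executes, giving 2 — identical to its old value.
  G1: dirty, but its reads are unchanged (G7 unchanged, C6 unchanged); cached 2 stands.
  D1: dirty, but its reads are unchanged (D10 unchanged, G1 unchanged); cached 2 stands.

Note the absorption at C6: it re-runs yet its value is the same, leaving the output's value untouched.

1 formula cells run: C6.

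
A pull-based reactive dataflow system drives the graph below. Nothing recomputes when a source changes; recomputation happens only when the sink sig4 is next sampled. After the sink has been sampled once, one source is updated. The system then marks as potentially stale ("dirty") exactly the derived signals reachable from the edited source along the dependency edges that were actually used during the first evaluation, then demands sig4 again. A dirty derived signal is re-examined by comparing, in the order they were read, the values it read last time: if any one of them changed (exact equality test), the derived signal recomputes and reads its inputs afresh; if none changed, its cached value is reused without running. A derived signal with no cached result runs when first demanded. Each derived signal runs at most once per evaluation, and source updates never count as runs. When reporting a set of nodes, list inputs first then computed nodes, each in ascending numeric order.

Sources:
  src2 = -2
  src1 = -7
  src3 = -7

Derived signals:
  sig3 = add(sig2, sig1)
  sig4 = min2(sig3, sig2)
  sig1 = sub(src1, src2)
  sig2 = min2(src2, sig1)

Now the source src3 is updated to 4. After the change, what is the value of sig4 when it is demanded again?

First evaluation (everything demanded from the output):
  sig1 = sub(-7, -2) = -5
  sig2 = min2(-2, -5) = -5
  sig3 = add(-5, -5) = -10
  sig4 = min2(-10, -5) = -10

Propagation after the edit:
  src3 feeds no computation that the output demands — nothing is marked dirty and nothing runs.

Key observation: src3 is never demanded by the output, so the edit triggers no recomputation at all.

New value of sig4: -10.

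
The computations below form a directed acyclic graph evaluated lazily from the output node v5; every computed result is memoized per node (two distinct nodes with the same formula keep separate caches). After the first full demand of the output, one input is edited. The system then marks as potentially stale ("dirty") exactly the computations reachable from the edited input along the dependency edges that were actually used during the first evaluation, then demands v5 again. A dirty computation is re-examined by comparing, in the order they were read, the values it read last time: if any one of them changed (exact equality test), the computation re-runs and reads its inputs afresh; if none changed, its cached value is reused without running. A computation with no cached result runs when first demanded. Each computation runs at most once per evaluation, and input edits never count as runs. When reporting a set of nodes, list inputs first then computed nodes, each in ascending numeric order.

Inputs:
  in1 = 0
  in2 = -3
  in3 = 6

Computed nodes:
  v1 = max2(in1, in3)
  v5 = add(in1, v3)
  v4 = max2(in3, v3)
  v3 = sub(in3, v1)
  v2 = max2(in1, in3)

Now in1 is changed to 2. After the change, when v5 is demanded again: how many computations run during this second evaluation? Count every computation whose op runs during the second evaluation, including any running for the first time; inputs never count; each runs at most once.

2 computations run: v1, v5.
Note where the cutoff bites: v3 is checked, finds nothing changed, and keeps its cache.

First demand of the output computes:
  v1 = max2(0, 6) = 6
  v3 = sub(6, 6) = 0
  v5 = add(0, 0) = 0

After the edit, cleaning proceeds:
  v1: a read changed (in1 0->2) — executes, giving 6 — identical to its old value.
  v3: dirty, but its reads are unchanged (in3 unchanged, v1 unchanged); cached 0 stands.
  v5: a read changed (in1 0->2) — executes, giving 2.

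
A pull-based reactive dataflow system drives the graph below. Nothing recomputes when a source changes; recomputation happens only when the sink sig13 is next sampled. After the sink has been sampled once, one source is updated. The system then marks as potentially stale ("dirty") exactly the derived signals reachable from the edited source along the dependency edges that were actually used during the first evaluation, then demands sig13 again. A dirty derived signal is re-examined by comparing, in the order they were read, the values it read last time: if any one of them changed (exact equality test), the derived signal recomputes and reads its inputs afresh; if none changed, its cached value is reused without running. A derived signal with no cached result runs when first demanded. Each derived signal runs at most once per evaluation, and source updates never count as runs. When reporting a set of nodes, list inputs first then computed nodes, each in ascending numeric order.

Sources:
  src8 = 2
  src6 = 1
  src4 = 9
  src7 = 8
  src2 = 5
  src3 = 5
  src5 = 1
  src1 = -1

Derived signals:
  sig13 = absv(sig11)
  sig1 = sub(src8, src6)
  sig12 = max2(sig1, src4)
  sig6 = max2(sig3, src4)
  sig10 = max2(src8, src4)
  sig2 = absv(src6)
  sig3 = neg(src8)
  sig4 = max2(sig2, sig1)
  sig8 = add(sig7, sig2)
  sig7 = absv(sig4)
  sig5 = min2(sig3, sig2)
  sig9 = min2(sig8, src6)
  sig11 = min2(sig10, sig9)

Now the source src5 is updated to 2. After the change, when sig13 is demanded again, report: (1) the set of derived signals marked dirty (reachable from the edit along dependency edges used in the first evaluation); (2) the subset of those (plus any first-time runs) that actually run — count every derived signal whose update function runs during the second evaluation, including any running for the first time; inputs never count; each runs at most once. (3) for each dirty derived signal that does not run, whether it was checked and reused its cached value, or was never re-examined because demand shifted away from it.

Marked dirty: none.
Derived signals that run: none — 0 in total.
Every dirty derived signal ran.
Key observation: src5 is never demanded by the output, so the edit triggers no recomputation at all.

First evaluation (everything demanded from the output):
  sig1 = sub(2, 1) = 1
  sig2 = absv(1) = 1
  sig4 = max2(1, 1) = 1
  sig7 = absv(1) = 1
  sig8 = add(1, 1) = 2
  sig9 = min2(2, 1) = 1
  sig10 = max2(2, 9) = 9
  sig11 = min2(9, 1) = 1
  sig13 = absv(1) = 1

Propagation after the edit:
  src5 feeds no computation that the output demands — nothing is marked dirty and nothing runs.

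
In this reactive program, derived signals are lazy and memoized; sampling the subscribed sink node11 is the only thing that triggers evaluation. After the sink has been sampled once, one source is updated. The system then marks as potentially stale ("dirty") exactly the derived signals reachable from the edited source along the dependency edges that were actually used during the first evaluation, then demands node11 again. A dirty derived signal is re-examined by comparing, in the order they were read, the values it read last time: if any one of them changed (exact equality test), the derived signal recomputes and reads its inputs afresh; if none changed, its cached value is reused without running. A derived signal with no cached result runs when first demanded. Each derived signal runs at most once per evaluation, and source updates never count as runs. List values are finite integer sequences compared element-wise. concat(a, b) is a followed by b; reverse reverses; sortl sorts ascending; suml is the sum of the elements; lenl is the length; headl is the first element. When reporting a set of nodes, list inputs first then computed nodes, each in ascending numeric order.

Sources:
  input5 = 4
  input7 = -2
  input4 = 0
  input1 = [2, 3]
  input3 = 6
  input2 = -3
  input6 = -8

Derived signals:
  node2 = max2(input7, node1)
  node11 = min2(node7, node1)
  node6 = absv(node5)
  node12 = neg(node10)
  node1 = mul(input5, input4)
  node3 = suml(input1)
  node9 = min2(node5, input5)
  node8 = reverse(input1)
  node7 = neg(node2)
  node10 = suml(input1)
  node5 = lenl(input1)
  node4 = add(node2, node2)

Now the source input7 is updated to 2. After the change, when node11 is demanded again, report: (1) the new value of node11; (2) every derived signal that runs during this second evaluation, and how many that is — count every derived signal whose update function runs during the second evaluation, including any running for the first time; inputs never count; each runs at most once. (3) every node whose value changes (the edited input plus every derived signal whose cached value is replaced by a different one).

Demanding node11 again yields -2.
3 derived signals run: node2, node7, node11.
The nodes whose values change: input7, node2, node7, node11.

First demand of the output computes:
  node1 = mul(4, 0) = 0
  node2 = max2(-2, 0) = 0
  node7 = neg(0) = 0
  node11 = min2(0, 0) = 0

After the edit, cleaning proceeds:
  node2: a read changed (input7 -2->2) — executes, giving 2.
  node7: a read changed (node2 0->2) — executes, giving -2.
  node11: a read changed (node7 0->-2) — executes, giving -2.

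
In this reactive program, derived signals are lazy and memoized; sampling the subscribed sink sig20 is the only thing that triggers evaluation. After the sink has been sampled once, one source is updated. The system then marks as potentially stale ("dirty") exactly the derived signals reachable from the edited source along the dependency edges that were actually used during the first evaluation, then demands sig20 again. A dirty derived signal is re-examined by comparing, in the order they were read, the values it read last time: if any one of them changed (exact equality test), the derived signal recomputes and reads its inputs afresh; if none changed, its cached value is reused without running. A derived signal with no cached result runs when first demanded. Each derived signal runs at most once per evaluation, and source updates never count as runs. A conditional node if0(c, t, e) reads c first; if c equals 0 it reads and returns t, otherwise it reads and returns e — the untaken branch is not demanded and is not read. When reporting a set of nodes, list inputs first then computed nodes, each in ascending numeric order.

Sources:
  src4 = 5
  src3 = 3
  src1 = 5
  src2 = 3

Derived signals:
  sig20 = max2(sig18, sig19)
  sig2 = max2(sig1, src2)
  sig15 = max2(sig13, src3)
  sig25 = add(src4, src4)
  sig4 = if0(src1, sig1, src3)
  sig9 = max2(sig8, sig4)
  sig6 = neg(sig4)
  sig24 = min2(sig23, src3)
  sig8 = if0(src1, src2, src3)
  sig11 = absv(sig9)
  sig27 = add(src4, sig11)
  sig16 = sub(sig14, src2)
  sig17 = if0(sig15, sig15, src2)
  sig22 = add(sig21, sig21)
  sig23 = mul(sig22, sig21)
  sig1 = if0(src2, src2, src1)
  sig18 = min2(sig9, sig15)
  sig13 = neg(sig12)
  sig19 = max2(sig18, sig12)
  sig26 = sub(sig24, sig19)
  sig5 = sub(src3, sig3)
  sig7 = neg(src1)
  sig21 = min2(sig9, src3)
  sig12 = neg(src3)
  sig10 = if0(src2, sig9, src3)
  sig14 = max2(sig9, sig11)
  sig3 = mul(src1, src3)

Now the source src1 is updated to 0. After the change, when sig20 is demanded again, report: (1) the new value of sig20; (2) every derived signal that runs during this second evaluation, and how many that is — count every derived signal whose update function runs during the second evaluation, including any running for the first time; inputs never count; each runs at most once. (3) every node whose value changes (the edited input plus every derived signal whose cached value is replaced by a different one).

First demand of the output computes:
  sig4 = if0(src1=5 -> else branch src3) = 3
  sig8 = if0(src1=5 -> else branch src3) = 3
  sig9 = max2(3, 3) = 3
  sig12 = neg(3) = -3
  sig13 = neg(-3) = 3
  sig15 = max2(3, 3) = 3
  sig18 = min2(3, 3) = 3
  sig19 = max2(3, -3) = 3
  sig20 = max2(3, 3) = 3

After the edit, cleaning proceeds:
  sig1: had never run; runs now, result 0.
  sig4: a read changed (src1 5->0) — executes, giving 0.
  sig8: a read changed (src1 5->0) — executes, giving 3 — identical to its old value.
  sig9: a read changed (sig4 3->0) — executes, giving 3 — identical to its old value.
  sig18: dirty, but its reads are unchanged (sig9 unchanged, sig15 unchanged); cached 3 stands.
  sig19: dirty, but its reads are unchanged (sig18 unchanged, sig12 unchanged); cached 3 stands.
  sig20: dirty, but its reads are unchanged (sig18 unchanged, sig19 unchanged); cached 3 stands.

Note the branch switch — sig1 had no cache and runs now for the first time.

Demanding sig20 again yields 3.
4 derived signals run: sig1, sig4, sig8, sig9.
The nodes whose values change: src1, sig4.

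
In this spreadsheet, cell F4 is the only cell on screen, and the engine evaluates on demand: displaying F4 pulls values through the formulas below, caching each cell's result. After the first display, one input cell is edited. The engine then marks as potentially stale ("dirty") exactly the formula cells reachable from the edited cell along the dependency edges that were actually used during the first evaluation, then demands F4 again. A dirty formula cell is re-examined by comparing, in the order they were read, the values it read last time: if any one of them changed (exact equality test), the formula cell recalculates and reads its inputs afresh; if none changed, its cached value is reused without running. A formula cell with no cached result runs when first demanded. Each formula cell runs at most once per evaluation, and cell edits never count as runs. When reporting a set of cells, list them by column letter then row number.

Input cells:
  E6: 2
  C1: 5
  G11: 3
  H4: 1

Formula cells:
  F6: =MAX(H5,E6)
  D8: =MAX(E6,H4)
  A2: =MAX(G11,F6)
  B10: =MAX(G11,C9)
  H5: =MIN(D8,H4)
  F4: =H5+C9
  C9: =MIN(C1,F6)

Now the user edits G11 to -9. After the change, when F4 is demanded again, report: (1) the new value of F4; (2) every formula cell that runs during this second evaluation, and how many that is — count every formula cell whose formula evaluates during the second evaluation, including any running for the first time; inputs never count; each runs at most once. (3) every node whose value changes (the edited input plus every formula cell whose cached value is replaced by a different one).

Initial pass — values computed on the first demand:
  D8 = MAX(2, 1) = 2
  H5 = MIN(2, 1) = 1
  F6 = MAX(1, 2) = 2
  C9 = MIN(5, 2) = 2
  F4 = 1 + 2 = 3

Second demand — change propagation:
  no demanded computation ever read G11, so the edit dirties nothing and nothing runs.

The important point: nothing the output needs ever reads G11, so the edit is invisible to it.

F4 now evaluates to 3.
Run set: none (0 run).
Changed values: G11.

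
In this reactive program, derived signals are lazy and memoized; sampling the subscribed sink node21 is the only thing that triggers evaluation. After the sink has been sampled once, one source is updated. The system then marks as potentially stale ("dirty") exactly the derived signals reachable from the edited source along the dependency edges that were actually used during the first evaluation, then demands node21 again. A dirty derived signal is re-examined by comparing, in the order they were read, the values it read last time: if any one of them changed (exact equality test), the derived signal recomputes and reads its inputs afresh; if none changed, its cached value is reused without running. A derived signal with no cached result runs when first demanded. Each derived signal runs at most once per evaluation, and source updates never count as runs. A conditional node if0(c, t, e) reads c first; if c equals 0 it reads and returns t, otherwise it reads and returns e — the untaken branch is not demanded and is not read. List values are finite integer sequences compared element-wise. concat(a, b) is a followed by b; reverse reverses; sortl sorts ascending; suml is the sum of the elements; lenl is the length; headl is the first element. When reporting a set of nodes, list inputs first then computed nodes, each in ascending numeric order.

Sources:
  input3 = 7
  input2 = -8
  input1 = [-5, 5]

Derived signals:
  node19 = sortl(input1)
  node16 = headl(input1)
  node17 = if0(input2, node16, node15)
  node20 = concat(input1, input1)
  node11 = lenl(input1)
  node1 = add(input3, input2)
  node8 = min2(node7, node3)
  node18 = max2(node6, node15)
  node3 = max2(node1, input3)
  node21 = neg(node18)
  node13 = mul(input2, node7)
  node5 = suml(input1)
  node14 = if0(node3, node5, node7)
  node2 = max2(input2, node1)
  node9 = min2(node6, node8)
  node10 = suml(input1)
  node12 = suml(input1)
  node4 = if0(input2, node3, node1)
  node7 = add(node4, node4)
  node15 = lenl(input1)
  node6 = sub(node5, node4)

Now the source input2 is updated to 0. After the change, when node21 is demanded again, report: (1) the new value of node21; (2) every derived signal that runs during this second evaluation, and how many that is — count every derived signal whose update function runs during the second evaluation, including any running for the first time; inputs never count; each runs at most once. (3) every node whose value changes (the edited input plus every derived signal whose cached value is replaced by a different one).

Demanding node21 again yields -2.
5 derived signals run: node1, node3, node4, node6, node18.
The nodes whose values change: input2, node1, node4, node6.
Note the branch switch — node3 had no cache and runs now for the first time.

First demand of the output computes:
  node1 = add(7, -8) = -1
  node4 = if0(input2=-8 -> else branch node1) = -1
  node5 = suml([-5, 5]) = 0
  node6 = sub(0, -1) = 1
  node15 = lenl([-5, 5]) = 2
  node18 = max2(1, 2) = 2
  node21 = neg(2) = -2

After the edit, cleaning proceeds:
  node1: a read changed (input2 -8->0) — executes, giving 7.
  node3: had never run; runs now, result 7.
  node4: a read changed (input2 -8->0; node1 -1->7) — executes, giving 7.
  node6: a read changed (node4 -1->7) — executes, giving -7.
  node18: a read changed (node6 1->-7) — executes, giving 2 — identical to its old value.
  node21: dirty, but its reads are unchanged (node18 unchanged); cached -2 stands.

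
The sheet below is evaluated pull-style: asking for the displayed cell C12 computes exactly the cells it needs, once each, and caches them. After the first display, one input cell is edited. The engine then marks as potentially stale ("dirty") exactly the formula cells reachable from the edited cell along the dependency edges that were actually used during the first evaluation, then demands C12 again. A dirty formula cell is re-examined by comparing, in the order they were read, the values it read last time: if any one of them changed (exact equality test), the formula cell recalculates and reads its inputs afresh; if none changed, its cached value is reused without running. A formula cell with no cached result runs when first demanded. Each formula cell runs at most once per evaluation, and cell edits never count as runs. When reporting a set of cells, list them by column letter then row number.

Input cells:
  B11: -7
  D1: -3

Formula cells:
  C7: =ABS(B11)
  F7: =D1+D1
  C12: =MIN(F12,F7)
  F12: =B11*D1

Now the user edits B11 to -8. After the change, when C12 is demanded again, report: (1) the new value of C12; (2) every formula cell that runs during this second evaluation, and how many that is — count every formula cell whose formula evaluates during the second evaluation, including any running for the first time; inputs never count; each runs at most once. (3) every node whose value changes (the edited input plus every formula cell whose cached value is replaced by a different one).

First demand of the output computes:
  F7 = -3 + -3 = -6
  F12 = -7 * -3 = 21
  C12 = MIN(21, -6) = -6

After the edit, cleaning proceeds:
  F12: a read changed (B11 -7->-8) — executes, giving 24.
  C12: a read changed (F12 21->24) — executes, giving -6 — identical to its old value.

Demanding C12 again yields -6.
2 formula cells run: C12, F12.
The nodes whose values change: B11, F12.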